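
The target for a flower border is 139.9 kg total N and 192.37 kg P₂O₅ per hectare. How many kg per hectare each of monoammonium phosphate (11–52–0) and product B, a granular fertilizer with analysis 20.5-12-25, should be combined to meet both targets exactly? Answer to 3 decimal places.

242.482 kg monoammonium phosphate, 552.327 kg product B

Let a = kg of monoammonium phosphate, b = kg of product B (per hectare).
N: 0.11·a + 0.205·b = 139.9
P₂O₅: 0.52·a + 0.12·b = 192.37
Solving simultaneously: a = 242.4823, b = 552.3266.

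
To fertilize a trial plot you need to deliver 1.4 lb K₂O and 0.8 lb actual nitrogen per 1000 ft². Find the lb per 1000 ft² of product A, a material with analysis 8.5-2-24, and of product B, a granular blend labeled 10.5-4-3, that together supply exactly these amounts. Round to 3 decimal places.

5.430 lb product A, 3.223 lb product B

Let a = lb of product A, b = lb of product B (per 1000 ft²).
K₂O: 0.24·a + 0.03·b = 1.4
N: 0.085·a + 0.105·b = 0.8
From row1: a = (1.4 − 0.03·b) / 0.24.
Into row2: 0.085·(1.4 − 0.03·b)/0.24 + 0.105·b = 0.8 → b = 3.22296, a = 5.43046.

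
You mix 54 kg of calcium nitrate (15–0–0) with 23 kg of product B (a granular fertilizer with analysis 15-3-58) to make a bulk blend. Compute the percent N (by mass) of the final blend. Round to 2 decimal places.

15.00% N

Total mass = 54 + 23 = 77 kg.
N mass = 15%×54 + 15%×23 = 11.55 kg.
% N = 11.55 / 77 = 15%.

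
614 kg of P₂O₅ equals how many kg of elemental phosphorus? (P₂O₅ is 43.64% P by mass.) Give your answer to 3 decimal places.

267.950 kg P

P = 614 × 0.4364 = 267.9496 kg.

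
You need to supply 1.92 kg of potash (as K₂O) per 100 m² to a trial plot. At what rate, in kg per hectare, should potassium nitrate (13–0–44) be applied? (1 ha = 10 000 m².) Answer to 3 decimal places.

436.364 kg of product per hectare

Product per 100 m² = 1.92 / 44% = 4.36364 kg.
Convert to per hectare: 4.36364 × 100 = 436.3636 kg.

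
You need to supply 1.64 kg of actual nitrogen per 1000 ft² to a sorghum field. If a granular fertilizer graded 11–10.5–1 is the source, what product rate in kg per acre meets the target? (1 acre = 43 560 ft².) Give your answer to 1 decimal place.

Product per 1000 ft² = 1.64 / 11% = 14.9091 kg.
Convert to per acre: 14.9091 × 43.56 = 649.44 kg.

649.4 kg of product per acre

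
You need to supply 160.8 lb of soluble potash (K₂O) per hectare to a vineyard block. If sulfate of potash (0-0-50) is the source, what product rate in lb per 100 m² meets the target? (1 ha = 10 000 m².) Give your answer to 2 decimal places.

Product per hectare = 160.8 / 50% = 321.6 lb.
Convert to per 100 m²: 321.6 × 0.01 = 3.216 lb.

3.22 lb of product per hundred sq m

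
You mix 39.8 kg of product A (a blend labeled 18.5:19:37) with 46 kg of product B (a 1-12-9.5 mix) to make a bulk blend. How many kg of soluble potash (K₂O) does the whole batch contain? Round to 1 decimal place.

19.1 kg K₂O

K₂O mass = 37%×39.8 + 9.5%×46 = 19.096 kg.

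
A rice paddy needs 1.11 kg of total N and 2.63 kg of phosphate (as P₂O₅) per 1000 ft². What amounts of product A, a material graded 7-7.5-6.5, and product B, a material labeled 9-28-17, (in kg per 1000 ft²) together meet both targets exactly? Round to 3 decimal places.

Per-1000 ft² balance (a = product A, b = product B):
N: 0.07·a + 0.09·b = 1.11
P₂O₅: 0.075·a + 0.28·b = 2.63
Eliminate a: (row1) − 0.07/0.075·(row2) → -0.171333·b = -1.34467, so b = 7.84825.
Back-substitute: a = (1.11 − 0.09·7.84825) / 0.07 = 5.76654.

5.767 kg product A, 7.848 kg product B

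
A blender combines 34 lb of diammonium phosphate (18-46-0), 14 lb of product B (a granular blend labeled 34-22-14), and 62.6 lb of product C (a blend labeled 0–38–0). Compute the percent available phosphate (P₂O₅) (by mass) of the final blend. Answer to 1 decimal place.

38.4% P₂O₅

Total mass = 34 + 14 + 62.6 = 110.6 lb.
P₂O₅ mass = 46%×34 + 22%×14 + 38%×62.6 = 42.508 lb.
% P₂O₅ = 42.508 / 110.6 = 38.434%.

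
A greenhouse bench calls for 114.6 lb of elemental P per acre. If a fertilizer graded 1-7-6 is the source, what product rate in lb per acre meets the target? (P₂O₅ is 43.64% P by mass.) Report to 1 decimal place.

3751.5 lb of product per acre

As P₂O₅: 114.6 / 0.4364 = 262.603 lb per acre.
Product per acre = 262.603 / 7% = 3751.47 lb.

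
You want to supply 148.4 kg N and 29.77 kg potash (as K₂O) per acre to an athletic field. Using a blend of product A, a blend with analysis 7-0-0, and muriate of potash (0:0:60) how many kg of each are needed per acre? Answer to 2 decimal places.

With a, b = kg per acre of product A and muriate of potash:
N: 0.07·a + 0·b = 148.4
K₂O: 0·a + 0.6·b = 29.77
Solving simultaneously: a = 2120, b = 49.6167.

2120.00 kg product A, 49.62 kg muriate of potash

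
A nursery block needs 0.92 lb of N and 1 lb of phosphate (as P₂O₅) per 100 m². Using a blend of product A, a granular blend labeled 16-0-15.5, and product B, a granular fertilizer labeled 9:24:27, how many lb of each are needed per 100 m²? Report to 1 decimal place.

Per-100 m² balance (a = product A, b = product B):
N: 0.16·a + 0.09·b = 0.92
P₂O₅: 0·a + 0.24·b = 1
Solving simultaneously: a = 3.40625, b = 4.16667.

3.4 lb product A, 4.2 lb product B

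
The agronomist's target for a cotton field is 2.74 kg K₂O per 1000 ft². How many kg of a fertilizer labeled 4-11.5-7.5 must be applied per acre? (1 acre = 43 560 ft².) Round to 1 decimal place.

Product per 1000 ft² = 2.74 / 7.5% = 36.5333 kg.
Convert to per acre: 36.5333 × 43.56 = 1591.39 kg.

1591.4 kg of product per acre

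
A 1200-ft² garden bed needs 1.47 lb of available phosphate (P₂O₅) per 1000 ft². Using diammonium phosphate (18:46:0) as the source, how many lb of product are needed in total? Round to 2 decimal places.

Product per 1000 ft² = 1.47 / 46% = 3.19565 lb.
Total product = 3.19565 × 1200 / 1000 = 3.83478 lb.

3.83 lb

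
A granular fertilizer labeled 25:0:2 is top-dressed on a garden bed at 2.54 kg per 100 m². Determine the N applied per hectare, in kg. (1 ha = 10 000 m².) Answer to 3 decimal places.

nitrogen per 100 m² = 2.54 × 25% = 0.635 kg.
Convert to per hectare: 0.635 × 100 = 63.5 kg.

63.500 kg N per hectare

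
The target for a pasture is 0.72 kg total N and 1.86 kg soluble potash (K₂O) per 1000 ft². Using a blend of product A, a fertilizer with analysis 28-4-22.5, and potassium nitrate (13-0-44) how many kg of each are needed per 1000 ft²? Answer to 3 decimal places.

0.798 kg product A, 3.819 kg potassium nitrate

Per-1000 ft² balance (a = product A, b = potassium nitrate):
N: 0.28·a + 0.13·b = 0.72
K₂O: 0.225·a + 0.44·b = 1.86
From row1: a = (0.72 − 0.13·b) / 0.28.
Into row2: 0.225·(0.72 − 0.13·b)/0.28 + 0.44·b = 1.86 → b = 3.81905, a = 0.798297.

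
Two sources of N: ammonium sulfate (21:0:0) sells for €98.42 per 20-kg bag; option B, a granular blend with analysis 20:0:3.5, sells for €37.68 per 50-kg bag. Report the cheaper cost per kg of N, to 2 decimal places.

€3.77 per kg N (option B)

ammonium sulfate: N per bag = 20 × 21% = 4.2 kg; cost = 98.42 / 4.2 = €23.4333/kg N.
option B: N per bag = 50 × 20% = 10 kg; cost = 37.68 / 10 = €3.7680/kg N.
option B is cheaper.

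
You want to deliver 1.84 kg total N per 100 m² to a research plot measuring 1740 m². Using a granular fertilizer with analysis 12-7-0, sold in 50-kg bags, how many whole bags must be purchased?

6 bags

Product per 100 m² = 1.84 / 12% = 15.3333 kg.
Total product = 15.3333 × 1740 / 100 = 266.8 kg.
Bags = ⌈266.8 / 50⌉ = 6.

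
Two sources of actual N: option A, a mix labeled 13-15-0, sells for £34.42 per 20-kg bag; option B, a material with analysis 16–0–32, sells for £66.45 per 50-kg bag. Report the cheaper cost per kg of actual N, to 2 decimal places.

£8.31 per kg N (option B)

option A: N per bag = 20 × 13% = 2.6 kg; cost = 34.42 / 2.6 = £13.2385/kg N.
option B: N per bag = 50 × 16% = 8 kg; cost = 66.45 / 8 = £8.3063/kg N.
option B is cheaper.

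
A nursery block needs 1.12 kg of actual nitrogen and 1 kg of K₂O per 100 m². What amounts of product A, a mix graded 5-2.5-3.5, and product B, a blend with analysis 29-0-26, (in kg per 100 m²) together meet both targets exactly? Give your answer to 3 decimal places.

0.421 kg product A, 3.789 kg product B

Let a = kg of product A, b = kg of product B (per 100 m²).
N: 0.05·a + 0.29·b = 1.12
K₂O: 0.035·a + 0.26·b = 1
Eliminate b: (row1) − 0.29/0.26·(row2) → 0.0109615·a = 0.00461538, so a = 0.421053.
Then b = (1 − 0.035·0.421053) / 0.26 = 3.78947.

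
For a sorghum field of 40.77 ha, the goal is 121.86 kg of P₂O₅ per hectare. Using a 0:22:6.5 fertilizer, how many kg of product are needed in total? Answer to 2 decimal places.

22582.87 kg

Product per hectare = 121.86 / 22% = 553.909 kg.
Total product = 553.909 × 40.77 = 22582.874 kg.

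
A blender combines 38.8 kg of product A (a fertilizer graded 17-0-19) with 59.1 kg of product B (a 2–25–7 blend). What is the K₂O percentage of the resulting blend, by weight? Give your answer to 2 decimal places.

Total mass = 38.8 + 59.1 = 97.9 kg.
K₂O mass = 19%×38.8 + 7%×59.1 = 11.509 kg.
% K₂O = 11.509 / 97.9 = 11.7559%.

11.76% K₂O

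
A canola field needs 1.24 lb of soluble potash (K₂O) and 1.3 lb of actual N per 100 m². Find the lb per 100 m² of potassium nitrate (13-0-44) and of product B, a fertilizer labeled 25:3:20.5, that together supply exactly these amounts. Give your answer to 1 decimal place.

0.5 lb potassium nitrate, 4.9 lb product B

Let a = lb of potassium nitrate, b = lb of product B (per 100 m²).
K₂O: 0.44·a + 0.205·b = 1.24
N: 0.13·a + 0.25·b = 1.3
Solving simultaneously: a = 0.521896, b = 4.92861.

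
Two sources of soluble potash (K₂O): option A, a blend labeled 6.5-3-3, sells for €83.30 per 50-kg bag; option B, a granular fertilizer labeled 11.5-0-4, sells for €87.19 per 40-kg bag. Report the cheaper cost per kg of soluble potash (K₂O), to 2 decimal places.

€54.49 per kg K₂O (option B)

option A: K₂O per bag = 50 × 3% = 1.5 kg; cost = 83.30 / 1.5 = €55.5333/kg K₂O.
option B: K₂O per bag = 40 × 4% = 1.6 kg; cost = 87.19 / 1.6 = €54.4937/kg K₂O.
option B is cheaper.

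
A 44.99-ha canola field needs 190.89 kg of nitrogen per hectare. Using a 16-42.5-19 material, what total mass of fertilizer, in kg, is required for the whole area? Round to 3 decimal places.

Product per hectare = 190.89 / 16% = 1193.06 kg.
Total product = 1193.06 × 44.99 = 53675.8819 kg.

53675.882 kg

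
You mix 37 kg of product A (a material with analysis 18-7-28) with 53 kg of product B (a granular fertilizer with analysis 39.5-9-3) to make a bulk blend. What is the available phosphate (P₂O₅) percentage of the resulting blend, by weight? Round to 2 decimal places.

Total mass = 37 + 53 = 90 kg.
P₂O₅ mass = 7%×37 + 9%×53 = 7.36 kg.
% P₂O₅ = 7.36 / 90 = 8.17778%.

8.18% P₂O₅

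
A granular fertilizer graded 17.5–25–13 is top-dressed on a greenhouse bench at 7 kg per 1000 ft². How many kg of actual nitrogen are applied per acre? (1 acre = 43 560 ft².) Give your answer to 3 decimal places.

nitrogen per 1000 ft² = 7 × 17.5% = 1.225 kg.
Convert to per acre: 1.225 × 43.56 = 53.361 kg.

53.361 kg N per acre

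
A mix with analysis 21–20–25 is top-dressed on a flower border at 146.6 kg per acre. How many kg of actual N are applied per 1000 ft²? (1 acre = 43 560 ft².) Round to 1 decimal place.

nitrogen per acre = 146.6 × 21% = 30.786 kg.
Convert to per 1000 ft²: 30.786 × 0.0229568 = 0.706749 kg.

0.7 kg N per thousand sq ft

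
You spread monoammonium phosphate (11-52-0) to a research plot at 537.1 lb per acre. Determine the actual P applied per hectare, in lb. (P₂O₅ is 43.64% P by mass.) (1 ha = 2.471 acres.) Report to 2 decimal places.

P₂O₅ per acre = 537.1 × 52% = 279.292 lb.
Elemental P = 279.292 × 0.4364 = 121.883 lb per acre.
Convert to per hectare: 121.883 × 2.471 = 301.173 lb.

301.17 lb P per hectare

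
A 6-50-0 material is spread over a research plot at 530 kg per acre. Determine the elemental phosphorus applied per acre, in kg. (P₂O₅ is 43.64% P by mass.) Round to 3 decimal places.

115.646 kg P per acre

P₂O₅ per acre = 530 × 50% = 265 kg.
Elemental P = 265 × 0.4364 = 115.646 kg per acre.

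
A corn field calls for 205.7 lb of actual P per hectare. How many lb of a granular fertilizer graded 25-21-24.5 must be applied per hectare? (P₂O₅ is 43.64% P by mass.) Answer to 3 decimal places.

As P₂O₅: 205.7 / 0.4364 = 471.357 lb per hectare.
Product per hectare = 471.357 / 21% = 2244.55502 lb.

2244.555 lb of product per hectare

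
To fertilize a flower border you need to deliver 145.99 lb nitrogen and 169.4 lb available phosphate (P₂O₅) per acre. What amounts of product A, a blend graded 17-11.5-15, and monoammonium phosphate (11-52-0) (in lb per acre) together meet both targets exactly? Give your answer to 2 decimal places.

Per-acre balance (a = product A, b = monoammonium phosphate):
N: 0.17·a + 0.11·b = 145.99
P₂O₅: 0.115·a + 0.52·b = 169.4
From row1: a = (145.99 − 0.11·b) / 0.17.
Into row2: 0.115·(145.99 − 0.11·b)/0.17 + 0.52·b = 169.4 → b = 158.537, a = 756.182.

756.18 lb product A, 158.54 lb monoammonium phosphate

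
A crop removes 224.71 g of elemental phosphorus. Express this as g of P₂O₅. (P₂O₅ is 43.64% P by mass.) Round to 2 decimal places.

P₂O₅ = 224.71 / 0.4364 = 514.918 g.

514.92 g P₂O₅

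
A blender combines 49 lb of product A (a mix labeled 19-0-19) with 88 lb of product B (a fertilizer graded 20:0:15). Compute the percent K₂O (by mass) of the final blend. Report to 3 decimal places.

16.431% K₂O

Total mass = 49 + 88 = 137 lb.
K₂O mass = 19%×49 + 15%×88 = 22.51 lb.
% K₂O = 22.51 / 137 = 16.4307%.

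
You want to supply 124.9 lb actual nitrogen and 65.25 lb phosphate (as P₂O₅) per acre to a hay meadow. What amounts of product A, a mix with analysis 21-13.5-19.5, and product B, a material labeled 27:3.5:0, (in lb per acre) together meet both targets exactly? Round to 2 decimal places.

Per-acre balance (a = product A, b = product B):
N: 0.21·a + 0.27·b = 124.9
P₂O₅: 0.135·a + 0.035·b = 65.25
Eliminate b: (row1) − 0.27/0.035·(row2) → -0.831429·a = -378.457, so a = 455.189.
Then b = (65.25 − 0.135·455.189) / 0.035 = 108.557.

455.19 lb product A, 108.56 lb product B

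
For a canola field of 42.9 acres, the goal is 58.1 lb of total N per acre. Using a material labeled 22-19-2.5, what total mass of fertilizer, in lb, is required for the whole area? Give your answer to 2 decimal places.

Product per acre = 58.1 / 22% = 264.091 lb.
Total product = 264.091 × 42.9 = 11329.5 lb.

11329.50 lb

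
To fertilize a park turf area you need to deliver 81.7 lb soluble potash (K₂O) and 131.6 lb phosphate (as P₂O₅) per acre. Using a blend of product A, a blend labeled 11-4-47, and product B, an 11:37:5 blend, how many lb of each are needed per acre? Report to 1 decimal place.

137.6 lb product A, 340.8 lb product B

Per-acre balance (a = product A, b = product B):
K₂O: 0.47·a + 0.05·b = 81.7
P₂O₅: 0.04·a + 0.37·b = 131.6
Eliminate b: (row1) − 0.05/0.37·(row2) → 0.464595·a = 63.9162, so a = 137.574.
Then b = (131.6 − 0.04·137.574) / 0.37 = 340.803.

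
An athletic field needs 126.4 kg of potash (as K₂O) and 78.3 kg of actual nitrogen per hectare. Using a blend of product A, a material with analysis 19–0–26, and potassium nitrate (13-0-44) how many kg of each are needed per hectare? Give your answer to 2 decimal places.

Let a = kg of product A, b = kg of potassium nitrate (per hectare).
K₂O: 0.26·a + 0.44·b = 126.4
N: 0.19·a + 0.13·b = 78.3
Eliminate b: (row1) − 0.44/0.13·(row2) → -0.383077·a = -138.615, so a = 361.847.
Then b = (78.3 − 0.19·361.847) / 0.13 = 73.4538.

361.85 kg product A, 73.45 kg potassium nitrate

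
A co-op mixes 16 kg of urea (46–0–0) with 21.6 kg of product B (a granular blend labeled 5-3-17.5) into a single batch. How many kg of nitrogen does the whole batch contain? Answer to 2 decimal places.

8.44 kg N

N mass = 46%×16 + 5%×21.6 = 8.44 kg.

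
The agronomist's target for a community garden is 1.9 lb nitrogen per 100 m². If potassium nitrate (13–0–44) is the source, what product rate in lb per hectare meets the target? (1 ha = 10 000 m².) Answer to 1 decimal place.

Product per 100 m² = 1.9 / 13% = 14.6154 lb.
Convert to per hectare: 14.6154 × 100 = 1461.54 lb.

1461.5 lb of product per hectare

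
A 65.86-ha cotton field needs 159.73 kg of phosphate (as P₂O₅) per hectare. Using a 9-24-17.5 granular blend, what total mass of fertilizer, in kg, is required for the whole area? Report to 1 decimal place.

Product per hectare = 159.73 / 24% = 665.542 kg.
Total product = 665.542 × 65.86 = 43832.57 kg.

43832.6 kg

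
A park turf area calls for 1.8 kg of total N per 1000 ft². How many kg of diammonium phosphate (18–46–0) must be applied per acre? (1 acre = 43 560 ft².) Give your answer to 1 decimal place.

Product per 1000 ft² = 1.8 / 18% = 10 kg.
Convert to per acre: 10 × 43.56 = 435.6 kg.

435.6 kg of product per acre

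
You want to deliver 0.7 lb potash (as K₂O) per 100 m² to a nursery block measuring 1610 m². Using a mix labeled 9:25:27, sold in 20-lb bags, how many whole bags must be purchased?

3 bags

Product per 100 m² = 0.7 / 27% = 2.59259 lb.
Total product = 2.59259 × 1610 / 100 = 41.7407 lb.
Bags = ⌈41.7407 / 20⌉ = 3.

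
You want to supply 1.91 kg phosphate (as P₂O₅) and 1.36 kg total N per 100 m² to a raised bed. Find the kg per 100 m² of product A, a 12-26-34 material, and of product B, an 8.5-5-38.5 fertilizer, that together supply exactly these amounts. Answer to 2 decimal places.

5.86 kg product A, 7.73 kg product B

Per-100 m² balance (a = product A, b = product B):
P₂O₅: 0.26·a + 0.05·b = 1.91
N: 0.12·a + 0.085·b = 1.36
From row1: a = (1.91 − 0.05·b) / 0.26.
Into row2: 0.12·(1.91 − 0.05·b)/0.26 + 0.085·b = 1.36 → b = 7.72671, a = 5.86025.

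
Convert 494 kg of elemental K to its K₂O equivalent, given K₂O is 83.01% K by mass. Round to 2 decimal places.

595.11 kg K₂O

K₂O = 494 / 0.8301 = 595.109 kg.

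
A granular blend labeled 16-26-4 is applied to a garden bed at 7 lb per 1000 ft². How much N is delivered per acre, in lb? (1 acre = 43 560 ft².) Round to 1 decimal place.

48.8 lb N per acre

nitrogen per 1000 ft² = 7 × 16% = 1.12 lb.
Convert to per acre: 1.12 × 43.56 = 48.7872 lb.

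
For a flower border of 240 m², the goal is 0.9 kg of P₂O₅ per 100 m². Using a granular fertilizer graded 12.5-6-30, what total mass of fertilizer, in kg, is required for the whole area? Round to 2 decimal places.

36.00 kg

Product per 100 m² = 0.9 / 6% = 15 kg.
Total product = 15 × 240 / 100 = 36 kg.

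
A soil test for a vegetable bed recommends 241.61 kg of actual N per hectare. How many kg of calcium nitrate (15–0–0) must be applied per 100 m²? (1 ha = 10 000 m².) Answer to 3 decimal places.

16.107 kg of product per hundred sq m

Product per hectare = 241.61 / 15% = 1610.73 kg.
Convert to per 100 m²: 1610.73 × 0.01 = 16.1073 kg.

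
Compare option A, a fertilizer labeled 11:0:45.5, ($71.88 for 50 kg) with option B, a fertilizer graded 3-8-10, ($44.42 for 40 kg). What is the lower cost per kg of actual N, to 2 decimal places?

$13.07 per kg N (option A)

option A: N per bag = 50 × 11% = 5.5 kg; cost = 71.88 / 5.5 = $13.0691/kg N.
option B: N per bag = 40 × 3% = 1.2 kg; cost = 44.42 / 1.2 = $37.0167/kg N.
option A is cheaper.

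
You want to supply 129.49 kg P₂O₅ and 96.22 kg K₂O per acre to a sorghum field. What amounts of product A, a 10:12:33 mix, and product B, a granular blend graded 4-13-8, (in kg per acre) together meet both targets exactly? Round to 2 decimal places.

64.55 kg product A, 936.50 kg product B

Let a = kg of product A, b = kg of product B (per acre).
P₂O₅: 0.12·a + 0.13·b = 129.49
K₂O: 0.33·a + 0.08·b = 96.22
From row1: a = (129.49 − 0.13·b) / 0.12.
Into row2: 0.33·(129.49 − 0.13·b)/0.12 + 0.08·b = 96.22 → b = 936.495, a = 64.5465.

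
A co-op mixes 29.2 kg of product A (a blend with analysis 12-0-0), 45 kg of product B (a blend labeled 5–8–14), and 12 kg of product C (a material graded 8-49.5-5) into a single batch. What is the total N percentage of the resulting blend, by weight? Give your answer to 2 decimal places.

Total mass = 29.2 + 45 + 12 = 86.2 kg.
N mass = 12%×29.2 + 5%×45 + 8%×12 = 6.714 kg.
% N = 6.714 / 86.2 = 7.78886%.

7.79% N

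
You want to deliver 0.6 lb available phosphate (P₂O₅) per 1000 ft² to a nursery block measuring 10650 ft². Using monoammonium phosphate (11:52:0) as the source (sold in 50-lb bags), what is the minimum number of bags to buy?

1 bags

Product per 1000 ft² = 0.6 / 52% = 1.15385 lb.
Total product = 1.15385 × 10650 / 1000 = 12.2885 lb.
Bags = ⌈12.2885 / 50⌉ = 1.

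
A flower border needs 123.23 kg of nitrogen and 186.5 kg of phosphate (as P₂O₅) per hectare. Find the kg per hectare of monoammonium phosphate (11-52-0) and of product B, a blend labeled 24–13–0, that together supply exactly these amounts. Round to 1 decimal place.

260.1 kg monoammonium phosphate, 394.2 kg product B

Let a = kg of monoammonium phosphate, b = kg of product B (per hectare).
N: 0.11·a + 0.24·b = 123.23
P₂O₅: 0.52·a + 0.13·b = 186.5
From row1: a = (123.23 − 0.24·b) / 0.11.
Into row2: 0.52·(123.23 − 0.24·b)/0.11 + 0.13·b = 186.5 → b = 394.2498, a = 260.091.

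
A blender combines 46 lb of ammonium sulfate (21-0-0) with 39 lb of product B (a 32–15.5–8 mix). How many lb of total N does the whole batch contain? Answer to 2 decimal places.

N mass = 21%×46 + 32%×39 = 22.14 lb.

22.14 lb N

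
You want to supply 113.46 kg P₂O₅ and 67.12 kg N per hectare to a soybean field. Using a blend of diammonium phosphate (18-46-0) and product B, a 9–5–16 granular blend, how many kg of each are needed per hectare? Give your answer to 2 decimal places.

211.59 kg diammonium phosphate, 322.60 kg product B

With a, b = kg per hectare of diammonium phosphate and product B:
P₂O₅: 0.46·a + 0.05·b = 113.46
N: 0.18·a + 0.09·b = 67.12
Eliminate b: (row1) − 0.05/0.09·(row2) → 0.36·a = 76.1711, so a = 211.586.
Then b = (67.12 − 0.18·211.586) / 0.09 = 322.6049.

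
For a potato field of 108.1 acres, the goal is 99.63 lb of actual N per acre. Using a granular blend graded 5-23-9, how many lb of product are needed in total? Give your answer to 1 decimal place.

Product per acre = 99.63 / 5% = 1992.6 lb.
Total product = 1992.6 × 108.1 = 215400.06 lb.

215400.1 lb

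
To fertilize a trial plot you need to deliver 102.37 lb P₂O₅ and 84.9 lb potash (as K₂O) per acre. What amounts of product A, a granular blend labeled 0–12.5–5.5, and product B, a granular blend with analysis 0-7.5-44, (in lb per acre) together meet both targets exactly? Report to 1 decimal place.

760.2 lb product A, 97.9 lb product B

Per-acre balance (a = product A, b = product B):
P₂O₅: 0.125·a + 0.075·b = 102.37
K₂O: 0.055·a + 0.44·b = 84.9
Eliminate a: (row1) − 0.125/0.055·(row2) → -0.925·b = -90.5845, so b = 97.9292.
Back-substitute: a = (102.37 − 0.075·97.9292) / 0.125 = 760.202.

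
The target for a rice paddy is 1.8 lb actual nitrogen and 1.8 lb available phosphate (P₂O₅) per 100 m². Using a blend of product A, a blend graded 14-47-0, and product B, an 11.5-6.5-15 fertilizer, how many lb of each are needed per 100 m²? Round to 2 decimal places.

2.00 lb product A, 13.21 lb product B

Per-100 m² balance (a = product A, b = product B):
N: 0.14·a + 0.115·b = 1.8
P₂O₅: 0.47·a + 0.065·b = 1.8
From row1: a = (1.8 − 0.115·b) / 0.14.
Into row2: 0.47·(1.8 − 0.115·b)/0.14 + 0.065·b = 1.8 → b = 13.2147, a = 2.00222.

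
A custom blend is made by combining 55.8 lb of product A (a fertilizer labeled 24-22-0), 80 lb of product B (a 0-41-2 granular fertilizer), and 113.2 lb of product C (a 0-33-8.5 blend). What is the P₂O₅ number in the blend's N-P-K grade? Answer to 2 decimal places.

33.11% P₂O₅

Total mass = 55.8 + 80 + 113.2 = 249 lb.
P₂O₅ mass = 22%×55.8 + 41%×80 + 33%×113.2 = 82.432 lb.
% P₂O₅ = 82.432 / 249 = 33.1052%.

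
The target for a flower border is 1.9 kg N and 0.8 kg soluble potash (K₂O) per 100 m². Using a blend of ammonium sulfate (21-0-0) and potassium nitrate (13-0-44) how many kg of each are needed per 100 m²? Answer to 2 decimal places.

Per-100 m² balance (a = ammonium sulfate, b = potassium nitrate):
N: 0.21·a + 0.13·b = 1.9
K₂O: 0·a + 0.44·b = 0.8
Solving simultaneously: a = 7.92208, b = 1.81818.

7.92 kg ammonium sulfate, 1.82 kg potassium nitrate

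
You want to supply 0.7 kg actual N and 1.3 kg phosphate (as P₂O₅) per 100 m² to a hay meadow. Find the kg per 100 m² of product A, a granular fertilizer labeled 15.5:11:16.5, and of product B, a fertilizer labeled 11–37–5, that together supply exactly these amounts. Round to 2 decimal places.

2.56 kg product A, 2.75 kg product B

With a, b = kg per 100 m² of product A and product B:
N: 0.155·a + 0.11·b = 0.7
P₂O₅: 0.11·a + 0.37·b = 1.3
Solving simultaneously: a = 2.56354, b = 2.75138.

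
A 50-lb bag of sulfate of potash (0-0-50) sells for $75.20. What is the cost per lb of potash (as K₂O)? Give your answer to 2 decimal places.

$3.01 per lb K₂O

K₂O in bag = 50 × 50% = 25 lb.
Cost per lb K₂O = $75.20 / 25 = $3.0080.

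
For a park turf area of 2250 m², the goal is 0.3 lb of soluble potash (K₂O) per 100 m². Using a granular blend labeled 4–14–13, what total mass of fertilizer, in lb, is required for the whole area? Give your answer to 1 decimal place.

Product per 100 m² = 0.3 / 13% = 2.30769 lb.
Total product = 2.30769 × 2250 / 100 = 51.9231 lb.

51.9 lb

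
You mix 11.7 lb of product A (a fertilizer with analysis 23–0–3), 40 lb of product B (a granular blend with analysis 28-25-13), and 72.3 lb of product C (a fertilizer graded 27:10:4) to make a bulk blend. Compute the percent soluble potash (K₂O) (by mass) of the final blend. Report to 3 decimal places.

6.809% K₂O

Total mass = 11.7 + 40 + 72.3 = 124 lb.
K₂O mass = 3%×11.7 + 13%×40 + 4%×72.3 = 8.443 lb.
% K₂O = 8.443 / 124 = 6.80887%.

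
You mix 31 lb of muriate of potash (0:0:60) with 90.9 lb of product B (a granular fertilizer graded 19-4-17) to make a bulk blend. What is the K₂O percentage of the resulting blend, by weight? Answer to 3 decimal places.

Total mass = 31 + 90.9 = 121.9 lb.
K₂O mass = 60%×31 + 17%×90.9 = 34.053 lb.
% K₂O = 34.053 / 121.9 = 27.9352%.

27.935% K₂O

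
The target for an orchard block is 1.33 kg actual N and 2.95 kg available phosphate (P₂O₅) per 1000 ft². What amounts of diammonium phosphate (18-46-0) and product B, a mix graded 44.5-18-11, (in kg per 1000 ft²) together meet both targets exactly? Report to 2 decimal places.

With a, b = kg per 1000 ft² of diammonium phosphate and product B:
N: 0.18·a + 0.445·b = 1.33
P₂O₅: 0.46·a + 0.18·b = 2.95
Eliminate b: (row1) − 0.445/0.18·(row2) → -0.957222·a = -5.96306, so a = 6.22954.
Then b = (2.95 − 0.46·6.22954) / 0.18 = 0.46895.

6.23 kg diammonium phosphate, 0.47 kg product B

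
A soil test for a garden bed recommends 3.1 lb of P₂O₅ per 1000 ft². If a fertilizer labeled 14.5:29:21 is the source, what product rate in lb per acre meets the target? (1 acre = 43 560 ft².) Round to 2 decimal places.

465.64 lb of product per acre

Product per 1000 ft² = 3.1 / 29% = 10.6897 lb.
Convert to per acre: 10.6897 × 43.56 = 465.641 lb.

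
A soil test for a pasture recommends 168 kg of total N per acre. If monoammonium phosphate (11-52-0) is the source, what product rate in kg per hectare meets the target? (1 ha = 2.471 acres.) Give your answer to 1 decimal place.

3773.9 kg of product per hectare

Product per acre = 168 / 11% = 1527.27 kg.
Convert to per hectare: 1527.27 × 2.471 = 3773.89 kg.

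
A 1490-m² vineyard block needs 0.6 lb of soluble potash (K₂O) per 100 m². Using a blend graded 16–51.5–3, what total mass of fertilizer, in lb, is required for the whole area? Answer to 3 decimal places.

Product per 100 m² = 0.6 / 3% = 20 lb.
Total product = 20 × 1490 / 100 = 298 lb.

298.000 lb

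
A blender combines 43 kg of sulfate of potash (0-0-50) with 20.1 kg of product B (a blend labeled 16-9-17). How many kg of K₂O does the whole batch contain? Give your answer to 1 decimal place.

24.9 kg K₂O

K₂O mass = 50%×43 + 17%×20.1 = 24.917 kg.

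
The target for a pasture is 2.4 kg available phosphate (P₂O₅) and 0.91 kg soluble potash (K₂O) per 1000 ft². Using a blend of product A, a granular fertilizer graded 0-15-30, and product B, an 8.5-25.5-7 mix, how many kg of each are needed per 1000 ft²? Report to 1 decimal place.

1.0 kg product A, 8.8 kg product B

With a, b = kg per 1000 ft² of product A and product B:
P₂O₅: 0.15·a + 0.255·b = 2.4
K₂O: 0.3·a + 0.07·b = 0.91
Eliminate a: (row1) − 0.15/0.3·(row2) → 0.22·b = 1.945, so b = 8.84091.
Back-substitute: a = (2.4 − 0.255·8.84091) / 0.15 = 0.970455.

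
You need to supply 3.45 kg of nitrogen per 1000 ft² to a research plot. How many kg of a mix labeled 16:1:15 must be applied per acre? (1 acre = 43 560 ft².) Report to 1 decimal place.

Product per 1000 ft² = 3.45 / 16% = 21.5625 kg.
Convert to per acre: 21.5625 × 43.56 = 939.263 kg.

939.3 kg of product per acre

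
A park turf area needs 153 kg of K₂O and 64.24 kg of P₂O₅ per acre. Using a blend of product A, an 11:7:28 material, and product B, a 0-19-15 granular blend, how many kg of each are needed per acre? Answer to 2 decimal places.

Per-acre balance (a = product A, b = product B):
K₂O: 0.28·a + 0.15·b = 153
P₂O₅: 0.07·a + 0.19·b = 64.24
Eliminate b: (row1) − 0.15/0.19·(row2) → 0.224737·a = 102.284, so a = 455.129.
Then b = (64.24 − 0.07·455.129) / 0.19 = 170.426.

455.13 kg product A, 170.43 kg product B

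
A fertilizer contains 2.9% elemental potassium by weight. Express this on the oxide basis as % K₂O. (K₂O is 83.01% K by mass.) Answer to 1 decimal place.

%K₂O = 2.9 / 0.8301 = 3.49355%.

3.5% K₂O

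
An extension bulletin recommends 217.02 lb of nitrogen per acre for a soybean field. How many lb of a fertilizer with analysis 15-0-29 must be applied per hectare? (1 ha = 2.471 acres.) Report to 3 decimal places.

Product per acre = 217.02 / 15% = 1446.8 lb.
Convert to per hectare: 1446.8 × 2.471 = 3575.0428 lb.

3575.043 lb of product per hectare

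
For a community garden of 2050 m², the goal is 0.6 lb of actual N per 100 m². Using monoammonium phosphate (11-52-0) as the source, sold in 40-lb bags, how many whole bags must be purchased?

Product per 100 m² = 0.6 / 11% = 5.45455 lb.
Total product = 5.45455 × 2050 / 100 = 111.818 lb.
Bags = ⌈111.818 / 40⌉ = 3.

3 bags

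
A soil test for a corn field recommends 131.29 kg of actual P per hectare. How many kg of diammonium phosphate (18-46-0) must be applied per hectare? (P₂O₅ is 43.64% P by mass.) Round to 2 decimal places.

As P₂O₅: 131.29 / 0.4364 = 300.848 kg per hectare.
Product per hectare = 300.848 / 46% = 654.017 kg.

654.02 kg of product per hectare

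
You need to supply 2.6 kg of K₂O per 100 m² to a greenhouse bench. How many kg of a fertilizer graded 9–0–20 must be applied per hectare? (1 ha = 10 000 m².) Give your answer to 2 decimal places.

1300.00 kg of product per hectare

Product per 100 m² = 2.6 / 20% = 13 kg.
Convert to per hectare: 13 × 100 = 1300 kg.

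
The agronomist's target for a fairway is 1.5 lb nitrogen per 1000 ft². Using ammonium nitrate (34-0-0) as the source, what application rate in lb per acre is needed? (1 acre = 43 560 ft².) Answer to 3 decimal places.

Product per 1000 ft² = 1.5 / 34% = 4.41176 lb.
Convert to per acre: 4.41176 × 43.56 = 192.17647 lb.

192.176 lb of product per acre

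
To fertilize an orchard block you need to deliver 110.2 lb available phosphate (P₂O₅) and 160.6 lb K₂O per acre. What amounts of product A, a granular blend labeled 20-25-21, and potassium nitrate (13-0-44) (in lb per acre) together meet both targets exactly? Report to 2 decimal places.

Per-acre balance (a = product A, b = potassium nitrate):
P₂O₅: 0.25·a + 0·b = 110.2
K₂O: 0.21·a + 0.44·b = 160.6
Eliminate a: (row1) − 0.25/0.21·(row2) → -0.52381·b = -80.9905, so b = 154.618.
Back-substitute: a = (110.2 − 0·154.618) / 0.25 = 440.8.

440.80 lb product A, 154.62 lb potassium nitrate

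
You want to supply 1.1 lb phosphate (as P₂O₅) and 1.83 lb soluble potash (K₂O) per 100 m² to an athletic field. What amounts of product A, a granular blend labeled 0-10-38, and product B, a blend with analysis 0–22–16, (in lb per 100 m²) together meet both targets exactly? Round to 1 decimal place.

3.4 lb product A, 3.5 lb product B

With a, b = lb per 100 m² of product A and product B:
P₂O₅: 0.1·a + 0.22·b = 1.1
K₂O: 0.38·a + 0.16·b = 1.83
From row1: a = (1.1 − 0.22·b) / 0.1.
Into row2: 0.38·(1.1 − 0.22·b)/0.1 + 0.16·b = 1.83 → b = 3.47633, a = 3.35207.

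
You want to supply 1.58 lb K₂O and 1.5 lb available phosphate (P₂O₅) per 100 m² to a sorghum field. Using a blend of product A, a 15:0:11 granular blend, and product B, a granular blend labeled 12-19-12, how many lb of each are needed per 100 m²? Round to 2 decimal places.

5.75 lb product A, 7.89 lb product B

With a, b = lb per 100 m² of product A and product B:
K₂O: 0.11·a + 0.12·b = 1.58
P₂O₅: 0·a + 0.19·b = 1.5
Solving simultaneously: a = 5.7512, b = 7.89474.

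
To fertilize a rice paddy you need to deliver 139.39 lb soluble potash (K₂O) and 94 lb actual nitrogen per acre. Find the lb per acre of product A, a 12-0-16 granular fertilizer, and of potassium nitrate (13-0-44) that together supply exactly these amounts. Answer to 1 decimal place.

Per-acre balance (a = product A, b = potassium nitrate):
K₂O: 0.16·a + 0.44·b = 139.39
N: 0.12·a + 0.13·b = 94
Eliminate a: (row1) − 0.16/0.12·(row2) → 0.266667·b = 14.0567, so b = 52.7125.
Back-substitute: a = (139.39 − 0.44·52.7125) / 0.16 = 726.228.

726.2 lb product A, 52.7 lb potassium nitrate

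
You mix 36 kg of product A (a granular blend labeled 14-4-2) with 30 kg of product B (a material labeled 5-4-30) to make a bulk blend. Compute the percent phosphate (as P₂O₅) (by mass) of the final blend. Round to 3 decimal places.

Total mass = 36 + 30 = 66 kg.
P₂O₅ mass = 4%×36 + 4%×30 = 2.64 kg.
% P₂O₅ = 2.64 / 66 = 4%.

4.000% P₂O₅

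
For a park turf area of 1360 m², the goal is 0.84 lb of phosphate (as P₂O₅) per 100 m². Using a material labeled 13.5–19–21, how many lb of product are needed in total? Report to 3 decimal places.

60.126 lb

Product per 100 m² = 0.84 / 19% = 4.42105 lb.
Total product = 4.42105 × 1360 / 100 = 60.1263 lb.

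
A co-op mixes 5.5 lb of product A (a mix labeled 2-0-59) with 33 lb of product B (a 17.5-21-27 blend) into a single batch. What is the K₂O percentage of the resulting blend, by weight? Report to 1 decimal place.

Total mass = 5.5 + 33 = 38.5 lb.
K₂O mass = 59%×5.5 + 27%×33 = 12.155 lb.
% K₂O = 12.155 / 38.5 = 31.5714%.

31.6% K₂O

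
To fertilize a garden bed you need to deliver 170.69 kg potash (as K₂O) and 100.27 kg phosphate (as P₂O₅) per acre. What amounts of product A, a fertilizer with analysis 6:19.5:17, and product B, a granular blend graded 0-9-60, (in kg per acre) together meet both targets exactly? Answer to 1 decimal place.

With a, b = kg per acre of product A and product B:
K₂O: 0.17·a + 0.6·b = 170.69
P₂O₅: 0.195·a + 0.09·b = 100.27
Solving simultaneously: a = 440.51, b = 159.672.

440.5 kg product A, 159.7 kg product B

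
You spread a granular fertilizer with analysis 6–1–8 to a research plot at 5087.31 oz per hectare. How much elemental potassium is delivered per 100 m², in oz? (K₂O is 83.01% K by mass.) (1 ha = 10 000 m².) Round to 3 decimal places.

K₂O per hectare = 5087.31 × 8% = 406.985 oz.
Elemental K = 406.985 × 0.8301 = 337.838 oz per hectare.
Convert to per 100 m²: 337.838 × 0.01 = 3.37838 oz.

3.378 oz K per hundred sq m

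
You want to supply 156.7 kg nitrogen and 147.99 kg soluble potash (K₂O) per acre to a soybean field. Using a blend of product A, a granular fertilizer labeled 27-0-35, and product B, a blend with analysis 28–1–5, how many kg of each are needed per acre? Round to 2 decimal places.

397.66 kg product A, 176.19 kg product B

Let a = kg of product A, b = kg of product B (per acre).
N: 0.27·a + 0.28·b = 156.7
K₂O: 0.35·a + 0.05·b = 147.99
Eliminate a: (row1) − 0.27/0.35·(row2) → 0.241429·b = 42.5363, so b = 176.186.
Back-substitute: a = (156.7 − 0.28·176.186) / 0.27 = 397.659.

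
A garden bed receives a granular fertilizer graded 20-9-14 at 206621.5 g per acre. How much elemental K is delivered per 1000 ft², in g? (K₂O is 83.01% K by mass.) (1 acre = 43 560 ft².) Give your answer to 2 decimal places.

551.25 g K per thousand sq ft

K₂O per acre = 206621.5 × 14% = 28927 g.
Elemental K = 28927 × 0.8301 = 24012.3 g per acre.
Convert to per 1000 ft²: 24012.3 × 0.0229568 = 551.247 g.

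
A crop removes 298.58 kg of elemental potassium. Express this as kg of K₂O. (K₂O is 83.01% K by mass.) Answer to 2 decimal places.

359.69 kg K₂O

K₂O = 298.58 / 0.8301 = 359.692 kg.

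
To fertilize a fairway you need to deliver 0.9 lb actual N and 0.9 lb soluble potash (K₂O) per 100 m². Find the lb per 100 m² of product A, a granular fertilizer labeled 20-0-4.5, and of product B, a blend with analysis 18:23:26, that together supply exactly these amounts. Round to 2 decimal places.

Let a = lb of product A, b = lb of product B (per 100 m²).
N: 0.2·a + 0.18·b = 0.9
K₂O: 0.045·a + 0.26·b = 0.9
Solving simultaneously: a = 1.64009, b = 3.17768.

1.64 lb product A, 3.18 lb product B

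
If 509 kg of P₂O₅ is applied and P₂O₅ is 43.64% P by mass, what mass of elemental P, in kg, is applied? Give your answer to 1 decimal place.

222.1 kg P

P = 509 × 0.4364 = 222.128 kg.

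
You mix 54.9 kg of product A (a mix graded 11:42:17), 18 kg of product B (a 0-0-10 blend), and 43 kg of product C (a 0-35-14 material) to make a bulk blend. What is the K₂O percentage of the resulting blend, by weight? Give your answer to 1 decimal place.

Total mass = 54.9 + 18 + 43 = 115.9 kg.
K₂O mass = 17%×54.9 + 10%×18 + 14%×43 = 17.153 kg.
% K₂O = 17.153 / 115.9 = 14.7998%.

14.8% K₂O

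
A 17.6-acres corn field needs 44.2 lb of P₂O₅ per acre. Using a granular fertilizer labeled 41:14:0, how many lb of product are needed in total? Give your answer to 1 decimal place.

5556.6 lb

Product per acre = 44.2 / 14% = 315.714 lb.
Total product = 315.714 × 17.6 = 5556.57 lb.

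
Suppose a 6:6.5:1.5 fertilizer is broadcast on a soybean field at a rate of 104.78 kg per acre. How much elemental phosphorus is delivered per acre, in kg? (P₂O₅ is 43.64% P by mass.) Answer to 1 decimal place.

3.0 kg P per acre

P₂O₅ per acre = 104.78 × 6.5% = 6.8107 kg.
Elemental P = 6.8107 × 0.4364 = 2.97219 kg per acre.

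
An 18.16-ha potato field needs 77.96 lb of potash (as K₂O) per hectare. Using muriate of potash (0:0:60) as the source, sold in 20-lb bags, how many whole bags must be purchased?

118 bags

Product per hectare = 77.96 / 60% = 129.933 lb.
Total product = 129.933 × 18.16 = 2359.59 lb.
Bags = ⌈2359.59 / 20⌉ = 118.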